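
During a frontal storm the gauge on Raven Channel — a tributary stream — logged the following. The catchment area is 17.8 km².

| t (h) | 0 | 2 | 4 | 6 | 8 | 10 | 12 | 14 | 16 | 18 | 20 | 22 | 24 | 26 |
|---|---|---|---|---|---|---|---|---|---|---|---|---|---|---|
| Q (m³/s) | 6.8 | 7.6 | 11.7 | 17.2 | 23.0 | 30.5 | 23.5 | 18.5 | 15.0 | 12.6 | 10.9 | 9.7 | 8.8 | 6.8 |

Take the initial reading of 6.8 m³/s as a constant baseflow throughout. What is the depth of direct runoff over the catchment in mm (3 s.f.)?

d ≈ 43.4 mm

Direct runoff: 0.0, 0.8, 4.9, 10.4, 16.2, 23.7, 16.7, 11.7, 8.2, 5.8, 4.1, 2.9, 2.0, 0.0 m³/s; ΣQ_DR = 107.4 m³/s.
V = ΣQ_DR · Δt = 107.4 × 7200 s = 7.733 × 10^5 m³.
Over A = 17.8 km², depth = V / A = 43.4 mm.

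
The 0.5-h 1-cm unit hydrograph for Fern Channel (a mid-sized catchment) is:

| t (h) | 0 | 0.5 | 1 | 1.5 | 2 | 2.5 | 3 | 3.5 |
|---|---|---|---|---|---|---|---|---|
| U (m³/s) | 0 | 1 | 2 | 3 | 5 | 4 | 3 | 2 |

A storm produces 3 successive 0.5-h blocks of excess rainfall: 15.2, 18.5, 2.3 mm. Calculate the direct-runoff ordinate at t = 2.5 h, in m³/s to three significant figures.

By discrete convolution, Q_j = Σ (P_i / 10 mm) · U_{j−i}.
At t = 2.5 h (j=5): Q = (15.2/10)·4 + (18.5/10)·5 + (2.3/10)·3 = 16.0 m³/s.

Q ≈ 16.0 m³/s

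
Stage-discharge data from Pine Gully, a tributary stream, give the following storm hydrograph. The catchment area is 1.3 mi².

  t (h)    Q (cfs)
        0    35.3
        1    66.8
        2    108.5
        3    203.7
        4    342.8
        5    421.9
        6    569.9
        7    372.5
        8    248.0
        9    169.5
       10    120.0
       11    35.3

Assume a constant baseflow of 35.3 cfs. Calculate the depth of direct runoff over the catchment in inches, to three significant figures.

Direct runoff: 0.0, 31.5, 73.2, 168.4, 307.5, 386.6, 534.6, 337.2, 212.7, 134.2, 84.7, 0.0 cfs; ΣQ_DR = 2271 cfs.
V = ΣQ_DR · Δt = 2271 × 3600 s = 8.174 × 10^6 ft³.
Over A = 1.3 mi², depth = V / A = 2.71 in.

d ≈ 2.71 in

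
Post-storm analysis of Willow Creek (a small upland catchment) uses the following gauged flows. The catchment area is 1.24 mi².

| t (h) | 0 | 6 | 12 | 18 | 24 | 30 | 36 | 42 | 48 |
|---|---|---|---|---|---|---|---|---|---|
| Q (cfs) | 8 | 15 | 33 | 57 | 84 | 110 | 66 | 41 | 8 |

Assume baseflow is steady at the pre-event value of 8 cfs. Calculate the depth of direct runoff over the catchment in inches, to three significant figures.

Direct runoff: 0.0, 7.0, 25.0, 49.0, 76.0, 102.0, 58.0, 33.0, 0.0 cfs; ΣQ_DR = 350.0 cfs.
V = ΣQ_DR · Δt = 350.0 × 21600 s = 7.560 × 10^6 ft³.
Over A = 1.24 mi², depth = V / A = 2.62 in.

d ≈ 2.62 in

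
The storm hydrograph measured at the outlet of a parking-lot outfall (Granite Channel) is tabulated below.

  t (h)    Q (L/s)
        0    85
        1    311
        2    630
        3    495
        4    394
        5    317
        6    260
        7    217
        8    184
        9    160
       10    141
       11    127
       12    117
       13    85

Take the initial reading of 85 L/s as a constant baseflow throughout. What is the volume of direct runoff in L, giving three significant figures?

Direct-runoff ordinates (Q − Q_b): 0.0, 226.0, 545.0, 410.0, 309.0, 232.0, 175.0, 132.0, 99.0, 75.0, 56.0, 42.0, 32.0, 0.0 L/s.
ΣQ_DR = 2333 L/s.
With Δt = 1 h = 3600 s, V = ΣQ_DR · Δt = 2333 × 3600 = 8.40 × 10^6 L.

V ≈ 8.40 × 10^6 L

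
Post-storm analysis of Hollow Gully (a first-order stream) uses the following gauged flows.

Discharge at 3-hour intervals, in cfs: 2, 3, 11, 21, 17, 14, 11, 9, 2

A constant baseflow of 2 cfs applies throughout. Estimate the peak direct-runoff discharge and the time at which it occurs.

Subtracting baseflow gives direct-runoff ordinates: 0.0, 1.0, 9.0, 19.0, 15.0, 12.0, 9.0, 7.0, 0.0 cfs.
The maximum is 19.0 cfs, occurring at the reading for t = 9 h.

Q_p = 19.0 cfs at t = 9 h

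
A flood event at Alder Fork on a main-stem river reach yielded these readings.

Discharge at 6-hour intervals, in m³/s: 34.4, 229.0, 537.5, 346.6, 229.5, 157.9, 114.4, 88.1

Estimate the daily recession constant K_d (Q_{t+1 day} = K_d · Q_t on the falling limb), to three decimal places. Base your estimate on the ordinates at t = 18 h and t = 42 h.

K_d ≈ 0.254

Between t = 18 h and t = 42 h the flow falls from 346.6 to 88.1 m³/s over 4×6 h = 24 h.
Per-interval ratio K = (88.1/346.6)^(1/4) = 0.7100; K_d = K^(24/6) = 0.254.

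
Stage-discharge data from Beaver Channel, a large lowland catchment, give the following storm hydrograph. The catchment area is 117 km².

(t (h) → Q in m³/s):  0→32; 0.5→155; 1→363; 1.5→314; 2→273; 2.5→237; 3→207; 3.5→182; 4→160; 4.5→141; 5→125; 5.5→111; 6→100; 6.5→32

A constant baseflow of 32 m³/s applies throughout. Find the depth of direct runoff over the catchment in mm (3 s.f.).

Direct runoff: 0.0, 123.0, 331.0, 282.0, 241.0, 205.0, 175.0, 150.0, 128.0, 109.0, 93.0, 79.0, 68.0, 0.0 m³/s; ΣQ_DR = 1984 m³/s.
V = ΣQ_DR · Δt = 1984 × 1800 s = 3.571 × 10^6 m³.
Over A = 117 km², depth = V / A = 30.5 mm.

d ≈ 30.5 mm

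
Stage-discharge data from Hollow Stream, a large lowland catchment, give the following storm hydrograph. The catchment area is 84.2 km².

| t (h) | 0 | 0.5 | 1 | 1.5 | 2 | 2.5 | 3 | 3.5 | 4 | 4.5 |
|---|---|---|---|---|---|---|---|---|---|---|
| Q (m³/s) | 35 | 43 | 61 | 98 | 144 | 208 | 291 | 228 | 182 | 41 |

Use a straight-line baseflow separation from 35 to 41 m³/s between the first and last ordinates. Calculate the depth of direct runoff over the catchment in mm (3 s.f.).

Direct runoff: 0.00, 7.33, 24.67, 61.00, 106.33, 169.67, 252.00, 188.33, 141.67, 0.00 m³/s; ΣQ_DR = 951.0 m³/s.
V = ΣQ_DR · Δt = 951.0 × 1800 s = 1.712 × 10^6 m³.
Over A = 84.2 km², depth = V / A = 20.3 mm.

d ≈ 20.3 mm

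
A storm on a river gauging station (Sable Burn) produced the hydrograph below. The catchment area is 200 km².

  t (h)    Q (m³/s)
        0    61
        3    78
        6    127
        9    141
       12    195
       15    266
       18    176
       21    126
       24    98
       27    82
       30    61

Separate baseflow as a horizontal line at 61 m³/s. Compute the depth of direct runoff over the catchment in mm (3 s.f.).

Direct runoff: 0.0, 17.0, 66.0, 80.0, 134.0, 205.0, 115.0, 65.0, 37.0, 21.0, 0.0 m³/s; ΣQ_DR = 740.0 m³/s.
V = ΣQ_DR · Δt = 740.0 × 10800 s = 7.992 × 10^6 m³.
Over A = 200 km², depth = V / A = 40.0 mm.

d ≈ 40.0 mm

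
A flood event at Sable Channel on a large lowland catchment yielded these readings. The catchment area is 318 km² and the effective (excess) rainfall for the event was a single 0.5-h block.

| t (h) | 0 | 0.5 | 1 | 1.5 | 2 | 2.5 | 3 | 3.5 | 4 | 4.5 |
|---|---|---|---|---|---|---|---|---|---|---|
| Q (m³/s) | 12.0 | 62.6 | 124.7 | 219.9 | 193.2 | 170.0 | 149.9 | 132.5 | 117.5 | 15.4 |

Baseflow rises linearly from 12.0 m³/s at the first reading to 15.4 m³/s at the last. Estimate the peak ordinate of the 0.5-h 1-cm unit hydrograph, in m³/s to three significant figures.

Direct runoff: 0.00, 50.22, 111.94, 206.77, 179.69, 156.11, 135.63, 117.86, 102.48, 0.00 m³/s; ΣQ_DR = 1061 m³/s, peak = 206.77 m³/s.
Runoff depth d = ΣQ_DR·Δt / A = 1061 × 1800 / (318 km²) = 6.004 mm.
The 1-cm UH is the DRH scaled by (10 mm)/d, so U_p = 206.77 × 10/6.004 = 344 m³/s.

U_p ≈ 344 m³/s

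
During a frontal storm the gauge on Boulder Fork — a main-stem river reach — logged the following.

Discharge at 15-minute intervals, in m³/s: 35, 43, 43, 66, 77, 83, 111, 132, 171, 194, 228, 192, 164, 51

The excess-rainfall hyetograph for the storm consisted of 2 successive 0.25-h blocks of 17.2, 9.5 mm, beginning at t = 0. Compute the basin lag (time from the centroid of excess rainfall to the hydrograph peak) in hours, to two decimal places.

Centroid of excess rainfall: t_c = Σ P_i·t̄_i / ΣP_i = 0.2140 h (block centres at 0.125, 0.375 h).
Hydrograph peak occurs at t = 2.5 h, so basin lag t_L = 2.5 − 0.2140 = 2.29 h.

t_L ≈ 2.29 h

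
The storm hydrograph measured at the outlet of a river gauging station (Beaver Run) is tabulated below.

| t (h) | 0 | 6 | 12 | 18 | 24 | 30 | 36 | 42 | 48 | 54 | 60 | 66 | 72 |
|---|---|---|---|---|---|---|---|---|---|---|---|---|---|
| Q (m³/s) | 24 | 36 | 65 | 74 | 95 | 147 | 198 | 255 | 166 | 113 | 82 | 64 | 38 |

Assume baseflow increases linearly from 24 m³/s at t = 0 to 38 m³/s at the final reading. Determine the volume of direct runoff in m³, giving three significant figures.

V ≈ 2.06 × 10^7 m³

Direct-runoff ordinates (Q − Q_b): 0.00, 10.83, 38.67, 46.50, 66.33, 117.17, 167.00, 222.83, 132.67, 78.50, 46.33, 27.17, 0.00 m³/s.
ΣQ_DR = 954.0 m³/s.
With Δt = 6 h = 21600 s, V = ΣQ_DR · Δt = 954.0 × 21600 = 2.06 × 10^7 m³.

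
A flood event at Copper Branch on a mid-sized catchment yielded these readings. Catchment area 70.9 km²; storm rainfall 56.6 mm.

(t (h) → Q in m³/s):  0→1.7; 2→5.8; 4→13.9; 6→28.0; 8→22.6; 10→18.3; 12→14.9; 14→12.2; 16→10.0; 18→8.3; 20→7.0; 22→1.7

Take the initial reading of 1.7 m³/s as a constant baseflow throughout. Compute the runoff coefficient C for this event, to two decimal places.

C ≈ 0.22

ΣQ_DR = 124.0 m³/s; V = ΣQ_DR·Δt = 8.928 × 10^5 m³.
Runoff depth d = V / A = 12.59 mm.
C = d / P = 12.59 / 56.6 = 0.22.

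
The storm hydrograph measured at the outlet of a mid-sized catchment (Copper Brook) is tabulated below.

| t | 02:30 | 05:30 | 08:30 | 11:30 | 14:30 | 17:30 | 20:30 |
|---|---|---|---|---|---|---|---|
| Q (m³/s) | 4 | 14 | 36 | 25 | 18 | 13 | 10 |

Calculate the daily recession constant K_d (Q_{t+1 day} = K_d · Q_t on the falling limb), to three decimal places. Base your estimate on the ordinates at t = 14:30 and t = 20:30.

K_d ≈ 0.095

Between t = 14:30 and t = 20:30 the flow falls from 18 to 10 m³/s over 2×3 h = 6 h.
Per-interval ratio K = (10/18)^(1/2) = 0.7454; K_d = K^(24/3) = 0.095.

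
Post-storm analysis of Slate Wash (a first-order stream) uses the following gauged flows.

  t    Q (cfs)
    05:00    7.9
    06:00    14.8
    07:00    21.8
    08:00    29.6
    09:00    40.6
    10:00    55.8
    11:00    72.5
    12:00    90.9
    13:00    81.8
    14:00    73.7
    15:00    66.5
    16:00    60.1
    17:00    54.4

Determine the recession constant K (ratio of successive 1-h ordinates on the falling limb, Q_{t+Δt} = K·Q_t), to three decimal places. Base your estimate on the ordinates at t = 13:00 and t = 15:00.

Using the recession-limb readings at t = 13:00 and t = 15:00: Q falls from 81.8 to 66.5 cfs over 2 intervals.
K = (Q₂/Q₁)^(1/2) = (66.5/81.8)^(1/2) = 0.902.

K ≈ 0.902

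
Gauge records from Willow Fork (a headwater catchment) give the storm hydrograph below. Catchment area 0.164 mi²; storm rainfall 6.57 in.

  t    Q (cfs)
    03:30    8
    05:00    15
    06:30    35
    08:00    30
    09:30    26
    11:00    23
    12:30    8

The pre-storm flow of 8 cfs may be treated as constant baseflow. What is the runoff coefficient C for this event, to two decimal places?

C ≈ 0.19

ΣQ_DR = 89.00 cfs; V = ΣQ_DR·Δt = 4.806 × 10^5 ft³.
Runoff depth d = V / A = 1.261 in.
C = d / P = 1.261 / 6.57 = 0.19.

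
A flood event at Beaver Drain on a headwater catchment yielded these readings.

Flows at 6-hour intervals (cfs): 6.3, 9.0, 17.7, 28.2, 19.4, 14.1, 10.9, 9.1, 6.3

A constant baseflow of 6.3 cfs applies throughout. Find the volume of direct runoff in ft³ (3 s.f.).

V ≈ 1.39 × 10^6 ft³

Direct-runoff ordinates (Q − Q_b): 0.0, 2.7, 11.4, 21.9, 13.1, 7.8, 4.6, 2.8, 0.0 cfs.
ΣQ_DR = 64.30 cfs.
With Δt = 6 h = 21600 s, V = ΣQ_DR · Δt = 64.30 × 21600 = 1.39 × 10^6 ft³.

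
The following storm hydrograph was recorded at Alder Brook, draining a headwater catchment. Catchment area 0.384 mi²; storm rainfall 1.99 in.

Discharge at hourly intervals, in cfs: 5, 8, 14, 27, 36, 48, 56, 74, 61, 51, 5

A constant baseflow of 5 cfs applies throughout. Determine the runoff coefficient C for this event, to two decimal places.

ΣQ_DR = 330.0 cfs; V = ΣQ_DR·Δt = 1.188 × 10^6 ft³.
Runoff depth d = V / A = 1.332 in.
C = d / P = 1.332 / 1.99 = 0.67.

C ≈ 0.67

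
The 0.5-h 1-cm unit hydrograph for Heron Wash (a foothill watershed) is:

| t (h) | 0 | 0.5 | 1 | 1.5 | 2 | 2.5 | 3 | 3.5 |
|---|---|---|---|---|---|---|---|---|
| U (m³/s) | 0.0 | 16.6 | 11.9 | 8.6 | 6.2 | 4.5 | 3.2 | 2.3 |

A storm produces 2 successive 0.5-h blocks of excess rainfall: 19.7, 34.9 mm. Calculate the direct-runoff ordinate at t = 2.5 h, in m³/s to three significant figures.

By discrete convolution, Q_j = Σ (P_i / 10 mm) · U_{j−i}.
At t = 2.5 h (j=5): Q = (19.7/10)·4.5 + (34.9/10)·6.2 = 30.5 m³/s.

Q ≈ 30.5 m³/s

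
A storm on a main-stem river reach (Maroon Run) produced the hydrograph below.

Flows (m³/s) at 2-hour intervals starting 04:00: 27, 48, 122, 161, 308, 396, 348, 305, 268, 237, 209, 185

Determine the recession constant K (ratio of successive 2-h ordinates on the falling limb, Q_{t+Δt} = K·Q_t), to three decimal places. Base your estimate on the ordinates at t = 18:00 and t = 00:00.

K ≈ 0.882

Using the recession-limb readings at t = 18:00 and t = 00:00: Q falls from 305 to 209 m³/s over 3 intervals.
K = (Q₂/Q₁)^(1/3) = (209/305)^(1/3) = 0.882.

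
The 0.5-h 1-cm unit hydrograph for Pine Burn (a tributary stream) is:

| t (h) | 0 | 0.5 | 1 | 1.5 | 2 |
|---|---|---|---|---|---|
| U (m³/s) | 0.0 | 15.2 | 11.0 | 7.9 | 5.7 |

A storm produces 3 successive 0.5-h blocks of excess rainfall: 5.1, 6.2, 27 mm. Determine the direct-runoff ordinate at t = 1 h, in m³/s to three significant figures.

By discrete convolution, Q_j = Σ (P_i / 10 mm) · U_{j−i}.
At t = 1 h (j=2): Q = (5.1/10)·11.0 + (6.2/10)·15.2 + (27/10)·0.0 = 15.0 m³/s.

Q ≈ 15.0 m³/s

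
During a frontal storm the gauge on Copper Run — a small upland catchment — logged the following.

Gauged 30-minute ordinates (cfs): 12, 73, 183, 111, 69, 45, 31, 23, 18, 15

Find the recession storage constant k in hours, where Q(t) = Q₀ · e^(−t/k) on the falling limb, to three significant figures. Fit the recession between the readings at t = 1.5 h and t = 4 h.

On the falling limb, Q drops from 111 to 18 cfs between t = 1.5 h and t = 4 h (Δt = 2.5 h).
k = −Δt / ln(Q₂/Q₁) = −2.5 / ln(18/111) = 1.37 h.

k ≈ 1.37 h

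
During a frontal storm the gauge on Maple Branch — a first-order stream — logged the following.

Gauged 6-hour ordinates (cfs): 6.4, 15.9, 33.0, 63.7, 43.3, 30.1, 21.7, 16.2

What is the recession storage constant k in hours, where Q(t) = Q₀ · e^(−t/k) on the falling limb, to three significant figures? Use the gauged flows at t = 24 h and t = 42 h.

On the falling limb, Q drops from 43.3 to 16.2 cfs between t = 24 h and t = 42 h (Δt = 18 h).
k = −Δt / ln(Q₂/Q₁) = −18 / ln(16.2/43.3) = 18.3 h.

k ≈ 18.3 h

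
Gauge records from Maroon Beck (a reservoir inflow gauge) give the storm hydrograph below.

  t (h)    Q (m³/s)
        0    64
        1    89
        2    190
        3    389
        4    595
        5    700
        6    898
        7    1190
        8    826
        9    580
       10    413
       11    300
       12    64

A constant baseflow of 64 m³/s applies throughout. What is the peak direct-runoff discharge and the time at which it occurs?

Subtracting baseflow gives direct-runoff ordinates: 0.0, 25.0, 126.0, 325.0, 531.0, 636.0, 834.0, 1126.0, 762.0, 516.0, 349.0, 236.0, 0.0 m³/s.
The maximum is 1126.0 m³/s, occurring at the reading for t = 7 h.

Q_p = 1126.0 m³/s at t = 7 h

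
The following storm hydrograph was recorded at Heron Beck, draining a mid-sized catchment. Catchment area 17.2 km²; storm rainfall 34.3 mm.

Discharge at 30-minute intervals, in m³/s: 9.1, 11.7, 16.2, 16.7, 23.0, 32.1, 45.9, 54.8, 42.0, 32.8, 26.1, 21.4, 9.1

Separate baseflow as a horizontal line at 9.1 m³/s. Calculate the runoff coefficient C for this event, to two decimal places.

C ≈ 0.68

ΣQ_DR = 222.6 m³/s; V = ΣQ_DR·Δt = 4.007 × 10^5 m³.
Runoff depth d = V / A = 23.30 mm.
C = d / P = 23.30 / 34.3 = 0.68.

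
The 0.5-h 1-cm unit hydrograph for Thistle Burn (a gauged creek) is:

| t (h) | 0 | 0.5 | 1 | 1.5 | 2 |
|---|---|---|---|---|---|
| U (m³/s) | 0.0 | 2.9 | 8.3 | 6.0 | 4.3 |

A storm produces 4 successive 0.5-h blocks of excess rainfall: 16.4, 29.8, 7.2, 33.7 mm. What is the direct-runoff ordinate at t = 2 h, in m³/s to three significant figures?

Q ≈ 40.7 m³/s

By discrete convolution, Q_j = Σ (P_i / 10 mm) · U_{j−i}.
At t = 2 h (j=4): Q = (16.4/10)·4.3 + (29.8/10)·6.0 + (7.2/10)·8.3 + (33.7/10)·2.9 = 40.7 m³/s.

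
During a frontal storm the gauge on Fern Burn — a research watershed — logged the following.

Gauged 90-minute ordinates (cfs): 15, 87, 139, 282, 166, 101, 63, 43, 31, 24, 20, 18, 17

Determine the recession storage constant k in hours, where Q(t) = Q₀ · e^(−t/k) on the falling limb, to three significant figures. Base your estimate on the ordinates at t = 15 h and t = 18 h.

On the falling limb, Q drops from 20 to 17 cfs between t = 15 h and t = 18 h (Δt = 3 h).
k = −Δt / ln(Q₂/Q₁) = −3 / ln(17/20) = 18.5 h.

k ≈ 18.5 h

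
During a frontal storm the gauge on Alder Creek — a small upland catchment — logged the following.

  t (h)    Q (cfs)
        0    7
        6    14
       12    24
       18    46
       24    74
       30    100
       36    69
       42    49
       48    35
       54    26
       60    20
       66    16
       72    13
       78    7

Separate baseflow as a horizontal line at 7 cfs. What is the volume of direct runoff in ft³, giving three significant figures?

Direct-runoff ordinates (Q − Q_b): 0.0, 7.0, 17.0, 39.0, 67.0, 93.0, 62.0, 42.0, 28.0, 19.0, 13.0, 9.0, 6.0, 0.0 cfs.
ΣQ_DR = 402.0 cfs.
With Δt = 6 h = 21600 s, V = ΣQ_DR · Δt = 402.0 × 21600 = 8.68 × 10^6 ft³.

V ≈ 8.68 × 10^6 ft³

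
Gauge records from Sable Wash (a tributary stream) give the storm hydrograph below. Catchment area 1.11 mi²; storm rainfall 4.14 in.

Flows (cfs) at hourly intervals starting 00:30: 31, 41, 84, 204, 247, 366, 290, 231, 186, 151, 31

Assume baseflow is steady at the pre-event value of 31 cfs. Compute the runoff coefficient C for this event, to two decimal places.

ΣQ_DR = 1521 cfs; V = ΣQ_DR·Δt = 5.476 × 10^6 ft³.
Runoff depth d = V / A = 2.123 in.
C = d / P = 2.123 / 4.14 = 0.51.

C ≈ 0.51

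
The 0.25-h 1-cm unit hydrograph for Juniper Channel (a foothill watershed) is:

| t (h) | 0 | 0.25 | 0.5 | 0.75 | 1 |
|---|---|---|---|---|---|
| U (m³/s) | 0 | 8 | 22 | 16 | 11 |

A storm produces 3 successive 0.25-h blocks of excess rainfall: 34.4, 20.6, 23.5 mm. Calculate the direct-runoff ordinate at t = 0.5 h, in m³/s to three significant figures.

By discrete convolution, Q_j = Σ (P_i / 10 mm) · U_{j−i}.
At t = 0.5 h (j=2): Q = (34.4/10)·22 + (20.6/10)·8 + (23.5/10)·0 = 92.2 m³/s.

Q ≈ 92.2 m³/s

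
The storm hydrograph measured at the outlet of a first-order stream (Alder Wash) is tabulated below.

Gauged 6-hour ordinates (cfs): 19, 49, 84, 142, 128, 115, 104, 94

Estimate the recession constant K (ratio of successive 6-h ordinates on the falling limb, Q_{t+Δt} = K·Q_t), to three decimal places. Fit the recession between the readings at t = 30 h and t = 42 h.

Using the recession-limb readings at t = 30 h and t = 42 h: Q falls from 115 to 94 cfs over 2 intervals.
K = (Q₂/Q₁)^(1/2) = (94/115)^(1/2) = 0.904.

K ≈ 0.904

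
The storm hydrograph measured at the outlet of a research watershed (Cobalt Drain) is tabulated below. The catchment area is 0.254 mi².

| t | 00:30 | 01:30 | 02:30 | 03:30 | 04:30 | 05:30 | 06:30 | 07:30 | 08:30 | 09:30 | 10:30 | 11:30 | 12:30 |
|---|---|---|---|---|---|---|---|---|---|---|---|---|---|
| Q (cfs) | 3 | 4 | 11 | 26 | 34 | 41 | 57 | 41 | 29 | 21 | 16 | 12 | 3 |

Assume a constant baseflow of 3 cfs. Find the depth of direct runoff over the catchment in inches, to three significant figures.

d ≈ 1.58 in

Direct runoff: 0.0, 1.0, 8.0, 23.0, 31.0, 38.0, 54.0, 38.0, 26.0, 18.0, 13.0, 9.0, 0.0 cfs; ΣQ_DR = 259.0 cfs.
V = ΣQ_DR · Δt = 259.0 × 3600 s = 9.324 × 10^5 ft³.
Over A = 0.254 mi², depth = V / A = 1.58 in.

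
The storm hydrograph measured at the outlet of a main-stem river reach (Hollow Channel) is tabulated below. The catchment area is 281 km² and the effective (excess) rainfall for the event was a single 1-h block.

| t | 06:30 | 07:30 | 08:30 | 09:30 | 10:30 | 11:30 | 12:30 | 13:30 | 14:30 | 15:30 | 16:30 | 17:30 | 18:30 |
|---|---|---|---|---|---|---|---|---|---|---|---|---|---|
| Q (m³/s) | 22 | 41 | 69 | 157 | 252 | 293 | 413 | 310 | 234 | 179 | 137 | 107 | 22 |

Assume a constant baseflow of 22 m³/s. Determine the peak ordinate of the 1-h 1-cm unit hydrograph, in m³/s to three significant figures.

Direct runoff: 0.0, 19.0, 47.0, 135.0, 230.0, 271.0, 391.0, 288.0, 212.0, 157.0, 115.0, 85.0, 0.0 m³/s; ΣQ_DR = 1950 m³/s, peak = 391.0 m³/s.
Runoff depth d = ΣQ_DR·Δt / A = 1950 × 3600 / (281 km²) = 24.98 mm.
The 1-cm UH is the DRH scaled by (10 mm)/d, so U_p = 391.0 × 10/24.98 = 157 m³/s.

U_p ≈ 157 m³/s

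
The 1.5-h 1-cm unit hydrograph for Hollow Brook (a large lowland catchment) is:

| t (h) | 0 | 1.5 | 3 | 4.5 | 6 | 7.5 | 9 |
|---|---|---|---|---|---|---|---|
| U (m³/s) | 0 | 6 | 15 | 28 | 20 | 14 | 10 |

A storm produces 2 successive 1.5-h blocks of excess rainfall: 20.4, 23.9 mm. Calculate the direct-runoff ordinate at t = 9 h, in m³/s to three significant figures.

Q ≈ 53.9 m³/s

By discrete convolution, Q_j = Σ (P_i / 10 mm) · U_{j−i}.
At t = 9 h (j=6): Q = (20.4/10)·10 + (23.9/10)·14 = 53.9 m³/s.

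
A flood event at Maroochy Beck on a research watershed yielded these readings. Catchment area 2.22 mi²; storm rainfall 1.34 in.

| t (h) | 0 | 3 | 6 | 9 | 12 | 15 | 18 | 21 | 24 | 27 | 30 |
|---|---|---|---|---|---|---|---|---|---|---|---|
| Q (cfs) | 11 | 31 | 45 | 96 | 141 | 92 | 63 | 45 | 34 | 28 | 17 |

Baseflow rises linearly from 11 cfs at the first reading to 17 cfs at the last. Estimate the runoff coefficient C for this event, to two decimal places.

C ≈ 0.70

ΣQ_DR = 449.0 cfs; V = ΣQ_DR·Δt = 4.849 × 10^6 ft³.
Runoff depth d = V / A = 0.9402 in.
C = d / P = 0.9402 / 1.34 = 0.70.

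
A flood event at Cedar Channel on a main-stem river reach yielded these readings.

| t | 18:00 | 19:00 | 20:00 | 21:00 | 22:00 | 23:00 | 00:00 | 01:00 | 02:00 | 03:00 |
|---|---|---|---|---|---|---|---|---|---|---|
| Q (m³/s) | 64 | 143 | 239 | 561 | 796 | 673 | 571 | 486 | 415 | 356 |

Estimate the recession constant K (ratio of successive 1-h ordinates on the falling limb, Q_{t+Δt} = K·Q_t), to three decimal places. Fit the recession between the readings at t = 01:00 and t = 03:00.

K ≈ 0.856

Using the recession-limb readings at t = 01:00 and t = 03:00: Q falls from 486 to 356 m³/s over 2 intervals.
K = (Q₂/Q₁)^(1/2) = (356/486)^(1/2) = 0.856.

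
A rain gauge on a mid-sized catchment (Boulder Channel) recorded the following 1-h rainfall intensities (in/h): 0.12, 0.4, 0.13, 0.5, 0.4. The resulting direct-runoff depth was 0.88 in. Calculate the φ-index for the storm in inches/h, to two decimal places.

φ ≈ 0.14 in/h

Only the 3 blocks with intensity above φ contribute runoff: 0.4, 0.5, 0.4 in/h.
Σ(I−φ)·Δt = d  ⇒  (0.4+0.5+0.4 − 3φ)·1 = 0.88
φ = (1.300 − 0.88/1) / 3 = 0.14 in/h.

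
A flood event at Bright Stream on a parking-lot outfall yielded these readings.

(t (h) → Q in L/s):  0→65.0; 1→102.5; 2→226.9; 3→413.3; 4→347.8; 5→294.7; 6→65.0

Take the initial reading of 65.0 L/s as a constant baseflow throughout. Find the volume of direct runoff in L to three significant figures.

V ≈ 3.82 × 10^6 L

Direct-runoff ordinates (Q − Q_b): 0.0, 37.5, 161.9, 348.3, 282.8, 229.7, 0.0 L/s.
ΣQ_DR = 1060 L/s.
With Δt = 1 h = 3600 s, V = ΣQ_DR · Δt = 1060 × 3600 = 3.82 × 10^6 L.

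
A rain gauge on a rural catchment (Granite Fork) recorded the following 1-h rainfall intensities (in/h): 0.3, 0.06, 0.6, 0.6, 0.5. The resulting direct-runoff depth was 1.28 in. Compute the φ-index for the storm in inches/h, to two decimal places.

φ ≈ 0.18 in/h

Only the 4 blocks with intensity above φ contribute runoff: 0.3, 0.6, 0.6, 0.5 in/h.
Σ(I−φ)·Δt = d  ⇒  (0.3+0.6+0.6+0.5 − 4φ)·1 = 1.28
φ = (2.000 − 1.28/1) / 4 = 0.18 in/h.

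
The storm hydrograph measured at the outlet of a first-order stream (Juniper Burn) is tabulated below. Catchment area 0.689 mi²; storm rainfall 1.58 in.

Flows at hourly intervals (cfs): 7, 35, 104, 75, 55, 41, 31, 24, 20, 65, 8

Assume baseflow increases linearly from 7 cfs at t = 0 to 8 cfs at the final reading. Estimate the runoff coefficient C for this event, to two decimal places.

ΣQ_DR = 382.5 cfs; V = ΣQ_DR·Δt = 1.377 × 10^6 ft³.
Runoff depth d = V / A = 0.8603 in.
C = d / P = 0.8603 / 1.58 = 0.54.

C ≈ 0.54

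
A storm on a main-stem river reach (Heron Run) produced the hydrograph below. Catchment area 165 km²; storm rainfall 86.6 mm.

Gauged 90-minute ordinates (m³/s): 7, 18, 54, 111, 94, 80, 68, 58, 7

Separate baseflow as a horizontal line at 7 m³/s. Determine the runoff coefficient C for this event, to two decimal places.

ΣQ_DR = 434.0 m³/s; V = ΣQ_DR·Δt = 2.344 × 10^6 m³.
Runoff depth d = V / A = 14.20 mm.
C = d / P = 14.20 / 86.6 = 0.16.

C ≈ 0.16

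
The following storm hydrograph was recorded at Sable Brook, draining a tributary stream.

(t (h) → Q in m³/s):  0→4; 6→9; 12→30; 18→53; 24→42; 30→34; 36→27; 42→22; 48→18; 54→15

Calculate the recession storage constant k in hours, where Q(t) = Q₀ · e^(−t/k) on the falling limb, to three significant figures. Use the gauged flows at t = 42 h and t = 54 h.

k ≈ 31.3 h

On the falling limb, Q drops from 22 to 15 m³/s between t = 42 h and t = 54 h (Δt = 12 h).
k = −Δt / ln(Q₂/Q₁) = −12 / ln(15/22) = 31.3 h.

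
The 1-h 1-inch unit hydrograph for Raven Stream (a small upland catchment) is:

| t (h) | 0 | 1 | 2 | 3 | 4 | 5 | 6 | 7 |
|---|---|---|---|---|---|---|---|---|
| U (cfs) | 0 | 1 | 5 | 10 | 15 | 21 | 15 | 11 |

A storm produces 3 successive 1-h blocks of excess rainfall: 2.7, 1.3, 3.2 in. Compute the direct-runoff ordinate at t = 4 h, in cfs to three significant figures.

By discrete convolution, Q_j = Σ (P_i / 1 in) · U_{j−i}.
At t = 4 h (j=4): Q = (2.7/1)·15 + (1.3/1)·10 + (3.2/1)·5 = 69.5 cfs.

Q ≈ 69.5 cfs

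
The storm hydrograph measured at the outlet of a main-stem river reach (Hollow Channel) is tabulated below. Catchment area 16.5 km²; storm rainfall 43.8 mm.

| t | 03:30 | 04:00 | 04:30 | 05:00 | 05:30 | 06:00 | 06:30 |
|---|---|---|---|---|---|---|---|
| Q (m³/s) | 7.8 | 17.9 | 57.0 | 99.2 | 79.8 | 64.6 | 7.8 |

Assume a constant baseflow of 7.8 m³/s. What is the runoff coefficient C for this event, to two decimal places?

C ≈ 0.70

ΣQ_DR = 279.5 m³/s; V = ΣQ_DR·Δt = 5.031 × 10^5 m³.
Runoff depth d = V / A = 30.49 mm.
C = d / P = 30.49 / 43.8 = 0.70.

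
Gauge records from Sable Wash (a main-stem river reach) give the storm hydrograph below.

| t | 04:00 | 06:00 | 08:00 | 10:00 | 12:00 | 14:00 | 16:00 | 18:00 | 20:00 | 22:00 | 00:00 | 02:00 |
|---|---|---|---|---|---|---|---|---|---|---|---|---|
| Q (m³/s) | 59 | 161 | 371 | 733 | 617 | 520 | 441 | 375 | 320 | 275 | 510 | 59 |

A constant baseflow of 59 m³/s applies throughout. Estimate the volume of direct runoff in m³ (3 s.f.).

V ≈ 2.69 × 10^7 m³

Direct-runoff ordinates (Q − Q_b): 0.0, 102.0, 312.0, 674.0, 558.0, 461.0, 382.0, 316.0, 261.0, 216.0, 451.0, 0.0 m³/s.
ΣQ_DR = 3733 m³/s.
With Δt = 2 h = 7200 s, V = ΣQ_DR · Δt = 3733 × 7200 = 2.69 × 10^7 m³.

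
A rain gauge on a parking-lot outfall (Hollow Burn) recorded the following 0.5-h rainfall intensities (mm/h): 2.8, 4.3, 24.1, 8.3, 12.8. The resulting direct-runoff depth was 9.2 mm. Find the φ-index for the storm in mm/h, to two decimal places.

Only the 2 blocks with intensity above φ contribute runoff: 24.1, 12.8 mm/h.
Σ(I−φ)·Δt = d  ⇒  (24.1+12.8 − 2φ)·0.5 = 9.2
φ = (36.90 − 9.2/0.5) / 2 = 9.25 mm/h.

φ ≈ 9.25 mm/h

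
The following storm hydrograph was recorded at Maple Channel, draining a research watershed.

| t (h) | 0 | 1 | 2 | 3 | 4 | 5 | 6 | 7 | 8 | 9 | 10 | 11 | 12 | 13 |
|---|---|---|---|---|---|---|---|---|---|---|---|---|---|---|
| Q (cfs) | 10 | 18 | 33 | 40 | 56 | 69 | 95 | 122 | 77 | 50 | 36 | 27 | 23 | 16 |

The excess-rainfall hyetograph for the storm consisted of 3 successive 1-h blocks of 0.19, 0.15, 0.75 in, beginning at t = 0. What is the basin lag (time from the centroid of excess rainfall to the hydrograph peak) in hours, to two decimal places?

Centroid of excess rainfall: t_c = Σ P_i·t̄_i / ΣP_i = 2.0138 h (block centres at 0.5, 1.5, 2.5 h).
Hydrograph peak occurs at t = 7 h, so basin lag t_L = 7 − 2.0138 = 4.99 h.

t_L ≈ 4.99 h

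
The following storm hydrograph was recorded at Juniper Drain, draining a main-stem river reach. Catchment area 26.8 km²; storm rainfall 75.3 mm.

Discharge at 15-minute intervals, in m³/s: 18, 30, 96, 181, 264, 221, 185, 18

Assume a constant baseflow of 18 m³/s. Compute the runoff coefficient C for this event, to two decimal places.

ΣQ_DR = 869.0 m³/s; V = ΣQ_DR·Δt = 7.821 × 10^5 m³.
Runoff depth d = V / A = 29.18 mm.
C = d / P = 29.18 / 75.3 = 0.39.

C ≈ 0.39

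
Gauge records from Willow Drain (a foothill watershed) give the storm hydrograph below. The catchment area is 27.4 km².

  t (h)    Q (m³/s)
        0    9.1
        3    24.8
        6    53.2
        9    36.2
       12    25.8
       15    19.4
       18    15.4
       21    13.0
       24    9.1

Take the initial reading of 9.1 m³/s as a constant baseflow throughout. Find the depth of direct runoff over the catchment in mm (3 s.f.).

Direct runoff: 0.0, 15.7, 44.1, 27.1, 16.7, 10.3, 6.3, 3.9, 0.0 m³/s; ΣQ_DR = 124.1 m³/s.
V = ΣQ_DR · Δt = 124.1 × 10800 s = 1.340 × 10^6 m³.
Over A = 27.4 km², depth = V / A = 48.9 mm.

d ≈ 48.9 mm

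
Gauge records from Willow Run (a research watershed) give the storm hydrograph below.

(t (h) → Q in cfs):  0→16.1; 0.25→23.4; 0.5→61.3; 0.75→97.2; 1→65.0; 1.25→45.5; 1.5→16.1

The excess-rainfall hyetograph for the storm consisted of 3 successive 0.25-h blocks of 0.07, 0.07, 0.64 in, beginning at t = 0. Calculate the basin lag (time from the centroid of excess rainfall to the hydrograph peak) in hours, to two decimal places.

Centroid of excess rainfall: t_c = Σ P_i·t̄_i / ΣP_i = 0.5577 h (block centres at 0.125, 0.375, 0.625 h).
Hydrograph peak occurs at t = 0.75 h, so basin lag t_L = 0.75 − 0.5577 = 0.19 h.

t_L ≈ 0.19 h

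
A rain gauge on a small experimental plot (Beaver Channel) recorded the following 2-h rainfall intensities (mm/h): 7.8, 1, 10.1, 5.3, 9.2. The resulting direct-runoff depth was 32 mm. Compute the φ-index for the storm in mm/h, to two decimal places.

φ ≈ 4.10 mm/h

Only the 4 blocks with intensity above φ contribute runoff: 7.8, 10.1, 5.3, 9.2 mm/h.
Σ(I−φ)·Δt = d  ⇒  (7.8+10.1+5.3+9.2 − 4φ)·2 = 32
φ = (32.40 − 32/2) / 4 = 4.10 mm/h.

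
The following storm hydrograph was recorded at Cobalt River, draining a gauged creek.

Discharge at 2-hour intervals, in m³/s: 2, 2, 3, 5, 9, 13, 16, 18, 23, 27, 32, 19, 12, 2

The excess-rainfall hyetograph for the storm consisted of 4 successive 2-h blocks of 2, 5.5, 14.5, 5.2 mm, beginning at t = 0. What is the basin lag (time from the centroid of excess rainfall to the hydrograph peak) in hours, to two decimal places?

t_L ≈ 15.32 h

Centroid of excess rainfall: t_c = Σ P_i·t̄_i / ΣP_i = 4.6838 h (block centres at 1, 3, 5, 7 h).
Hydrograph peak occurs at t = 20 h, so basin lag t_L = 20 − 4.6838 = 15.32 h.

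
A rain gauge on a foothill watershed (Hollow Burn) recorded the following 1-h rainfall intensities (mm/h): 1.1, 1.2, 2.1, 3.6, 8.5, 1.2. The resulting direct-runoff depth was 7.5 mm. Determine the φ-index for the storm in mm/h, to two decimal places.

Only the 2 blocks with intensity above φ contribute runoff: 3.6, 8.5 mm/h.
Σ(I−φ)·Δt = d  ⇒  (3.6+8.5 − 2φ)·1 = 7.5
φ = (12.10 − 7.5/1) / 2 = 2.30 mm/h.

φ ≈ 2.30 mm/h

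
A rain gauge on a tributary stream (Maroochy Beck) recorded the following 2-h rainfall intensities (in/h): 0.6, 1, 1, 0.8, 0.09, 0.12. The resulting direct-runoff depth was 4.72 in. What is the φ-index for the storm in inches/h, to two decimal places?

φ ≈ 0.26 in/h

Only the 4 blocks with intensity above φ contribute runoff: 0.6, 1, 1, 0.8 in/h.
Σ(I−φ)·Δt = d  ⇒  (0.6+1+1+0.8 − 4φ)·2 = 4.72
φ = (3.400 − 4.72/2) / 4 = 0.26 in/h.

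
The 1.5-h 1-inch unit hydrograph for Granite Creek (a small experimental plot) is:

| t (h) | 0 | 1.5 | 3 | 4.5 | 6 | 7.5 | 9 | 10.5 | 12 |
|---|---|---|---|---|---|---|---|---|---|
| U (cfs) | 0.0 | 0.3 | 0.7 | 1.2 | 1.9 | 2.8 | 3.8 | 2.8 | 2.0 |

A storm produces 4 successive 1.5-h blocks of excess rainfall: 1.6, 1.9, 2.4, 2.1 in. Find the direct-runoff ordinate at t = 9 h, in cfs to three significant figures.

By discrete convolution, Q_j = Σ (P_i / 1 in) · U_{j−i}.
At t = 9 h (j=6): Q = (1.6/1)·3.8 + (1.9/1)·2.8 + (2.4/1)·1.9 + (2.1/1)·1.2 = 18.5 cfs.

Q ≈ 18.5 cfs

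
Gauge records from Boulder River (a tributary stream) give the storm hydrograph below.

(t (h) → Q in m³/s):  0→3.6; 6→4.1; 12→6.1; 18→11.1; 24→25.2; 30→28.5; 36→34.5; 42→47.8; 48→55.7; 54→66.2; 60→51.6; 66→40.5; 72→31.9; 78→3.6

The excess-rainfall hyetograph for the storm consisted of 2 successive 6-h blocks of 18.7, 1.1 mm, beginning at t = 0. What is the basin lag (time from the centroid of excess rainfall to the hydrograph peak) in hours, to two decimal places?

Centroid of excess rainfall: t_c = Σ P_i·t̄_i / ΣP_i = 3.3333 h (block centres at 3, 9 h).
Hydrograph peak occurs at t = 54 h, so basin lag t_L = 54 − 3.3333 = 50.67 h.

t_L ≈ 50.67 h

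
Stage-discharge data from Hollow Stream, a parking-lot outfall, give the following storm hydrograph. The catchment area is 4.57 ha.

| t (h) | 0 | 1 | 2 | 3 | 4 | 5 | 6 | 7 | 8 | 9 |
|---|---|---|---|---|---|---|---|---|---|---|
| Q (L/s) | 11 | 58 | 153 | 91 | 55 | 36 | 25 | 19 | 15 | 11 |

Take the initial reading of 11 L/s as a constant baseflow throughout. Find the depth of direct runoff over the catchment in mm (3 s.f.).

Direct runoff: 0.0, 47.0, 142.0, 80.0, 44.0, 25.0, 14.0, 8.0, 4.0, 0.0 L/s; ΣQ_DR = 364.0 L/s.
V = ΣQ_DR · Δt = 364.0 × 3600 s = 1.310 × 10^6 L.
Over A = 4.57 ha, depth = V / A = 28.7 mm.

d ≈ 28.7 mm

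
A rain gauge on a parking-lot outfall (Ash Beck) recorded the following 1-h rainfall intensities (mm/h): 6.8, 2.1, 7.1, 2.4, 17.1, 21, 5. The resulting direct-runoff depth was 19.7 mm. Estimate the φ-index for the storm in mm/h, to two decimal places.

φ ≈ 9.20 mm/h

Only the 2 blocks with intensity above φ contribute runoff: 17.1, 21 mm/h.
Σ(I−φ)·Δt = d  ⇒  (17.1+21 − 2φ)·1 = 19.7
φ = (38.10 − 19.7/1) / 2 = 9.20 mm/h.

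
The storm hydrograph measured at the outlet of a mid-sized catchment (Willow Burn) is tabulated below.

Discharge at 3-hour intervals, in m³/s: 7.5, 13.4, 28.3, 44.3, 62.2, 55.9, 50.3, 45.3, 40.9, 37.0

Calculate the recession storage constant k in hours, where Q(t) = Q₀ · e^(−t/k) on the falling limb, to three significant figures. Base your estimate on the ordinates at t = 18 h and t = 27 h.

k ≈ 29.3 h

On the falling limb, Q drops from 50.3 to 37.0 m³/s between t = 18 h and t = 27 h (Δt = 9 h).
k = −Δt / ln(Q₂/Q₁) = −9 / ln(37.0/50.3) = 29.3 h.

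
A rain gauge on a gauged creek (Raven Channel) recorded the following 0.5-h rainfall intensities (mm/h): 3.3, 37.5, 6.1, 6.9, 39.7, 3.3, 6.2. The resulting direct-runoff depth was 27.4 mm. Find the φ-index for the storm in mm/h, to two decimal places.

Only the 2 blocks with intensity above φ contribute runoff: 37.5, 39.7 mm/h.
Σ(I−φ)·Δt = d  ⇒  (37.5+39.7 − 2φ)·0.5 = 27.4
φ = (77.20 − 27.4/0.5) / 2 = 11.20 mm/h.

φ ≈ 11.20 mm/h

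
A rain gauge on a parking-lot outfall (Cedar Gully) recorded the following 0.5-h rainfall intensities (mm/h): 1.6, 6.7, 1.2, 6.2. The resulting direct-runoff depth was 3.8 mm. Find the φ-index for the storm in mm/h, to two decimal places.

Only the 2 blocks with intensity above φ contribute runoff: 6.7, 6.2 mm/h.
Σ(I−φ)·Δt = d  ⇒  (6.7+6.2 − 2φ)·0.5 = 3.8
φ = (12.90 − 3.8/0.5) / 2 = 2.65 mm/h.

φ ≈ 2.65 mm/h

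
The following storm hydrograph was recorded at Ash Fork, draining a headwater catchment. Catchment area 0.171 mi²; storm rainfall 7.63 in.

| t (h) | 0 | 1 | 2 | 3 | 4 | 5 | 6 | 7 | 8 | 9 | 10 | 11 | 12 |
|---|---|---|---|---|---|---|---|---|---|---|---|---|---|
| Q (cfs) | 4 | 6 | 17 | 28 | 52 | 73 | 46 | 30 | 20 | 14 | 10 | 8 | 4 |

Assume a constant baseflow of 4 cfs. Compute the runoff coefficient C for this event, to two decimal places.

C ≈ 0.31

ΣQ_DR = 260.0 cfs; V = ΣQ_DR·Δt = 9.360 × 10^5 ft³.
Runoff depth d = V / A = 2.356 in.
C = d / P = 2.356 / 7.63 = 0.31.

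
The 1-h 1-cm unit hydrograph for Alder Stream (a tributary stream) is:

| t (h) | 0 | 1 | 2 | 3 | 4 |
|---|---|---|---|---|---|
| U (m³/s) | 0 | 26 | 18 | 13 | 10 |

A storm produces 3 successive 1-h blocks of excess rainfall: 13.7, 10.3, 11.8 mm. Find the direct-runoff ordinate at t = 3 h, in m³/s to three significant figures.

By discrete convolution, Q_j = Σ (P_i / 10 mm) · U_{j−i}.
At t = 3 h (j=3): Q = (13.7/10)·13 + (10.3/10)·18 + (11.8/10)·26 = 67.0 m³/s.

Q ≈ 67.0 m³/s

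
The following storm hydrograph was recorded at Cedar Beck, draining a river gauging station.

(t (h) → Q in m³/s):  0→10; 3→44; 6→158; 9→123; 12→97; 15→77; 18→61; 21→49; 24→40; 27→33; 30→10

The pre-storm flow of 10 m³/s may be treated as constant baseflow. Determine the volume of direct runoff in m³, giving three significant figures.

V ≈ 6.39 × 10^6 m³

Direct-runoff ordinates (Q − Q_b): 0.0, 34.0, 148.0, 113.0, 87.0, 67.0, 51.0, 39.0, 30.0, 23.0, 0.0 m³/s.
ΣQ_DR = 592.0 m³/s.
With Δt = 3 h = 10800 s, V = ΣQ_DR · Δt = 592.0 × 10800 = 6.39 × 10^6 m³.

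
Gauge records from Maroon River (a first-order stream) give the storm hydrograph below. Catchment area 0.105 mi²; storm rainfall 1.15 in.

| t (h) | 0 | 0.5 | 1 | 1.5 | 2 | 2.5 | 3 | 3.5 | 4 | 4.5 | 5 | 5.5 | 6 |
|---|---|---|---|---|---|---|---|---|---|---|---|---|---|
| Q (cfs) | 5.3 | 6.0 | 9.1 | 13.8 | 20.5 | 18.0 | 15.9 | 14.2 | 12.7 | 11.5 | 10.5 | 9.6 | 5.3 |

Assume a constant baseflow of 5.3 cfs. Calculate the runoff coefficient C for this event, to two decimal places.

C ≈ 0.54

ΣQ_DR = 83.50 cfs; V = ΣQ_DR·Δt = 1.503 × 10^5 ft³.
Runoff depth d = V / A = 0.6161 in.
C = d / P = 0.6161 / 1.15 = 0.54.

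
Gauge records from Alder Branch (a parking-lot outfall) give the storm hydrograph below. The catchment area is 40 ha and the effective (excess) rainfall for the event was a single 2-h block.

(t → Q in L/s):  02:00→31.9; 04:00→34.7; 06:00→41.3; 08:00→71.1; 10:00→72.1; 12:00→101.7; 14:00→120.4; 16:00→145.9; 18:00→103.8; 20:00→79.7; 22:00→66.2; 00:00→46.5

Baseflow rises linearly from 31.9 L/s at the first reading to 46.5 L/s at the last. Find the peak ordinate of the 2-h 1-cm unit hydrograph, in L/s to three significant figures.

Direct runoff: 0.00, 1.47, 6.75, 35.22, 34.89, 63.16, 80.54, 104.71, 61.28, 35.85, 21.03, 0.00 L/s; ΣQ_DR = 444.9 L/s, peak = 104.71 L/s.
Runoff depth d = ΣQ_DR·Δt / A = 444.9 × 7200 / (40 ha) = 8.008 mm.
The 1-cm UH is the DRH scaled by (10 mm)/d, so U_p = 104.71 × 10/8.008 = 131 L/s.

U_p ≈ 131 L/s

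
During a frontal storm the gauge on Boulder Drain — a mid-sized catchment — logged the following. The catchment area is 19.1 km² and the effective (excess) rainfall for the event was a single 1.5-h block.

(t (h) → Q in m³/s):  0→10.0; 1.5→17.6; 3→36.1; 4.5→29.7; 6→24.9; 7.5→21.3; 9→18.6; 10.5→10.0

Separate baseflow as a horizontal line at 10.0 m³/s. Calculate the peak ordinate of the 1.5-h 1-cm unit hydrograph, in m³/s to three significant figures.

U_p ≈ 10.5 m³/s

Direct runoff: 0.0, 7.6, 26.1, 19.7, 14.9, 11.3, 8.6, 0.0 m³/s; ΣQ_DR = 88.20 m³/s, peak = 26.1 m³/s.
Runoff depth d = ΣQ_DR·Δt / A = 88.20 × 5400 / (19.1 km²) = 24.94 mm.
The 1-cm UH is the DRH scaled by (10 mm)/d, so U_p = 26.1 × 10/24.94 = 10.5 m³/s.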